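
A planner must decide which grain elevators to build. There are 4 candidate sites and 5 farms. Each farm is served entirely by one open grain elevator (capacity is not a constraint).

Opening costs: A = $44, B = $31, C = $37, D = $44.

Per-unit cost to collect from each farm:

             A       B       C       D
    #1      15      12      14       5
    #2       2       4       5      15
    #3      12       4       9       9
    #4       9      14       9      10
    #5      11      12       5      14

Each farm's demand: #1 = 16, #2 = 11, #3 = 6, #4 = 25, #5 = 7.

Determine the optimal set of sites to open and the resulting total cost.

Open B, C and D; minimum total cost 520.

For any fixed open set, each farm goes to its cheapest open site; total = fixed + service.
{B, C, D}: #1→D 5·16=80, #2→B 4·11=44, #3→B 4·6=24, #4→C 9·25=225, #5→C 5·7=35. Service 408; fixed 112; total 520.
{C, D}: #1→D 5·16=80, #2→C 5·11=55, #3→C 9·6=54, #4→C 9·25=225, #5→C 5·7=35. Service 449; fixed 81; total 530.
{A, C, D}: service 416 + fixed 125 = 541
{A, B, C, D}: service 386 + fixed 156 = 542
No other subset beats 520.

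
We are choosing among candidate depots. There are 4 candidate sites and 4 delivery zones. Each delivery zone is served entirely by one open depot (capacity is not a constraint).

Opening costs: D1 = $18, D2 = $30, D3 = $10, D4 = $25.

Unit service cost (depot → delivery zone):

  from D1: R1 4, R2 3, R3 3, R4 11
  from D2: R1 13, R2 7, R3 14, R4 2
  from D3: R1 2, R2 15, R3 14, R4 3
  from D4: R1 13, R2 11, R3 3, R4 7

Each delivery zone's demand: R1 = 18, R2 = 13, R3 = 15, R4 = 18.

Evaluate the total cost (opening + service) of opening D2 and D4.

Each delivery zone is assigned to its cheapest site among the open ones.
{D2, D4}: R1→D2 13·18=234, R2→D2 7·13=91, R3→D4 3·15=45, R4→D2 2·18=36. Service 406; fixed 55; total 461.

Total cost: 461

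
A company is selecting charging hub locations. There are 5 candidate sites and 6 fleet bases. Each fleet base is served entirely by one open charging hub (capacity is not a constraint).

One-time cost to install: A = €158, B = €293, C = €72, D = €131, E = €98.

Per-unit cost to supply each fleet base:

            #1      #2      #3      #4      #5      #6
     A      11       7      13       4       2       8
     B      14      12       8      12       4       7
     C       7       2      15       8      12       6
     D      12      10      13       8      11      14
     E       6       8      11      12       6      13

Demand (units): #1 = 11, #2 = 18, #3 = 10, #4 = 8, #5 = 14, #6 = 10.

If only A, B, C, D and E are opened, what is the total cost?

Each fleet base is assigned to its cheapest site among the open ones.
{A, B, C, D, E}: #1→E 6·11=66, #2→C 2·18=36, #3→B 8·10=80, #4→A 4·8=32, #5→A 2·14=28, #6→C 6·10=60. Service 302; fixed 752; total 1054.

Total cost: 1054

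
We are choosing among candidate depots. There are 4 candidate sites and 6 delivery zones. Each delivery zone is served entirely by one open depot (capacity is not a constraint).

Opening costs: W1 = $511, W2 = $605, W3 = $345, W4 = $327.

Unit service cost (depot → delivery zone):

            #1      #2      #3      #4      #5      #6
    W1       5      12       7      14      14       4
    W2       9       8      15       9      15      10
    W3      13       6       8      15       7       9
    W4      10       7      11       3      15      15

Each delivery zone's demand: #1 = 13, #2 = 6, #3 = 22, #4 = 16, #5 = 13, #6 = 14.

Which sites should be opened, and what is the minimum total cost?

For any fixed open set, each delivery zone goes to its cheapest open site; total = fixed + service.
{W3}: #1→W3 13·13=169, #2→W3 6·6=36, #3→W3 8·22=176, #4→W3 15·16=240, #5→W3 7·13=91, #6→W3 9·14=126. Service 838; fixed 345; total 1183.
{W4}: #1→W4 10·13=130, #2→W4 7·6=42, #3→W4 11·22=242, #4→W4 3·16=48, #5→W4 15·13=195, #6→W4 15·14=210. Service 867; fixed 327; total 1194.
{W1}: service 753 + fixed 511 = 1264
{W1, W2, W3, W4}: service 450 + fixed 1788 = 2238
(All 15 nonempty subsets were checked; W3 only is lowest.)

Open W3 only; minimum total cost 1183.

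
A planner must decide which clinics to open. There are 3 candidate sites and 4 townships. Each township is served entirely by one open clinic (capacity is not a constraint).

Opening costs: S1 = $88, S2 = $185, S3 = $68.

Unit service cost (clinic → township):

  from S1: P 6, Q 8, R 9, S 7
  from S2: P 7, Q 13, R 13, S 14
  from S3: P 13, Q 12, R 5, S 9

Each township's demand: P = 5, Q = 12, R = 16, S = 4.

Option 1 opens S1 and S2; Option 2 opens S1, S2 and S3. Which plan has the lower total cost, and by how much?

Option 1 is cheaper by 4.

Option 1: {S1, S2}: P→S1 6·5=30, Q→S1 8·12=96, R→S1 9·16=144, S→S1 7·4=28. Service 298; fixed 273; total 571.
Option 2: {S1, S2, S3}: P→S1 6·5=30, Q→S1 8·12=96, R→S3 5·16=80, S→S1 7·4=28. Service 234; fixed 341; total 575.
Difference: |571 − 575| = 4.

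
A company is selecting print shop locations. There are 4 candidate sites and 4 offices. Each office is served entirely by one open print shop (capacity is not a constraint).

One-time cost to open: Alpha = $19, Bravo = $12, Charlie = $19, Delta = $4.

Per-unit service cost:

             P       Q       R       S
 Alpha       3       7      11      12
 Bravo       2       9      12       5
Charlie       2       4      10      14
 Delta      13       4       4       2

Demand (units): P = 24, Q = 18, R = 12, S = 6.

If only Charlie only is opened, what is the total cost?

Total cost: 343

Each office is assigned to its cheapest site among the open ones.
{Charlie}: P→Charlie 2·24=48, Q→Charlie 4·18=72, R→Charlie 10·12=120, S→Charlie 14·6=84. Service 324; fixed 19; total 343.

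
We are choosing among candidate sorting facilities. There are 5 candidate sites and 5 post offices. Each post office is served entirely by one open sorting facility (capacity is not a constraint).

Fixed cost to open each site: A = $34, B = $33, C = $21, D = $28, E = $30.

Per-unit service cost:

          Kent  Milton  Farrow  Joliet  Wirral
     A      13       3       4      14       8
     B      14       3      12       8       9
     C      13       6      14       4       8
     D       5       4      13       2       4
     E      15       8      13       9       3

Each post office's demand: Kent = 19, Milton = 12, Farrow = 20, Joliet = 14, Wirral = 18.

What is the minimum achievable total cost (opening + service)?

Minimum total cost: 373

For any fixed open set, each post office goes to its cheapest open site; total = fixed + service.
{A, D}: Kent→D 5·19=95, Milton→A 3·12=36, Farrow→A 4·20=80, Joliet→D 2·14=28, Wirral→D 4·18=72. Service 311; fixed 62; total 373.
{A, D, E}: service 293 + fixed 92 = 385
{A, C, D}: service 311 + fixed 83 = 394
{A, B, C, D, E}: service 293 + fixed 146 = 439
No other subset beats 373.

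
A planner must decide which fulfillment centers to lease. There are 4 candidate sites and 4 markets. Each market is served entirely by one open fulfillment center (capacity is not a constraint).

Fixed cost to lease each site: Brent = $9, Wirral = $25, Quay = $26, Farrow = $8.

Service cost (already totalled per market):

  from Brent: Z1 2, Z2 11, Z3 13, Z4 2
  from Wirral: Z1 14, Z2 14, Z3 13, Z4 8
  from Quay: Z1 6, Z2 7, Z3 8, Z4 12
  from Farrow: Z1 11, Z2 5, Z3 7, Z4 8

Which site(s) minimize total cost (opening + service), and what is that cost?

Open Brent and Farrow; minimum total cost 33.

For any fixed open set, each market goes to its cheapest open site; total = fixed + service.
{Brent, Farrow}: Z1→Brent 2, Z2→Farrow 5, Z3→Farrow 7, Z4→Brent 2. Service 16; fixed 17; total 33.
{Brent}: service 28 + fixed 9 = 37
{Farrow}: Z1→Farrow 11, Z2→Farrow 5, Z3→Farrow 7, Z4→Farrow 8. Service 31; fixed 8; total 39.
{Brent, Wirral, Quay, Farrow}: Z1→Brent 2, Z2→Farrow 5, Z3→Farrow 7, Z4→Brent 2. Service 16; fixed 68; total 84.
No other subset beats 33.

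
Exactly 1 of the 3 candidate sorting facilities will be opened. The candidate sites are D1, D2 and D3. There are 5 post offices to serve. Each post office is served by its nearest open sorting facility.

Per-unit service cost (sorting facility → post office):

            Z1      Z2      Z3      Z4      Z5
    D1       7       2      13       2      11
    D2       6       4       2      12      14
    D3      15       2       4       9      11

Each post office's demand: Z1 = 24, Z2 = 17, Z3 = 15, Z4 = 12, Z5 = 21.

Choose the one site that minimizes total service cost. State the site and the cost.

Choose D1 only; total service cost 652.

With exactly 1 open, each post office uses its cheapest among the chosen.
{D1}: Z1→D1 7·24=168, Z2→D1 2·17=34, Z3→D1 13·15=195, Z4→D1 2·12=24, Z5→D1 11·21=231. Service cost 652.
{D2}: service cost 680
{D3}: service cost 793
Among all 3 size-1 choices, {D1} is lowest.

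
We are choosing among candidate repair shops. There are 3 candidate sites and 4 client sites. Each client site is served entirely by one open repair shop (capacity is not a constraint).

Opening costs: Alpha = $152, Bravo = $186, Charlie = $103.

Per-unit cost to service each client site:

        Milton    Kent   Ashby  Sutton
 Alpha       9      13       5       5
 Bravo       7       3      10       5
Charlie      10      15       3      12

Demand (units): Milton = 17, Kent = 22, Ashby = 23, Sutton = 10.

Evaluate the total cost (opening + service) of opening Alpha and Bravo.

Total cost: 688

Each client site is assigned to its cheapest site among the open ones.
{Alpha, Bravo}: Milton→Bravo 7·17=119, Kent→Bravo 3·22=66, Ashby→Alpha 5·23=115, Sutton→Alpha 5·10=50. Service 350; fixed 338; total 688.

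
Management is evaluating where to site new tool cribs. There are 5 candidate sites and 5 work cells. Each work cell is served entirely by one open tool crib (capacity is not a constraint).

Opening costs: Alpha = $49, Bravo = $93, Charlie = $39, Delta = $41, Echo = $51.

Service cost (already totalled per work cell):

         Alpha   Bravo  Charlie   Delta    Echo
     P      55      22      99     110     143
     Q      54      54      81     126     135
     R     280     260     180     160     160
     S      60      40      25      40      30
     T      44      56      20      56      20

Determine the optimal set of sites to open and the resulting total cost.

Open Alpha and Echo; minimum total cost 419.

For any fixed open set, each work cell goes to its cheapest open site; total = fixed + service.
{Alpha, Echo}: P→Alpha 55, Q→Alpha 54, R→Echo 160, S→Echo 30, T→Echo 20. Service 319; fixed 100; total 419.
{Alpha, Charlie}: P→Alpha 55, Q→Alpha 54, R→Charlie 180, S→Charlie 25, T→Charlie 20. Service 334; fixed 88; total 422.
{Bravo, Echo}: service 286 + fixed 144 = 430
{Alpha, Bravo, Charlie, Delta, Echo}: service 281 + fixed 273 = 554
No other subset beats 419.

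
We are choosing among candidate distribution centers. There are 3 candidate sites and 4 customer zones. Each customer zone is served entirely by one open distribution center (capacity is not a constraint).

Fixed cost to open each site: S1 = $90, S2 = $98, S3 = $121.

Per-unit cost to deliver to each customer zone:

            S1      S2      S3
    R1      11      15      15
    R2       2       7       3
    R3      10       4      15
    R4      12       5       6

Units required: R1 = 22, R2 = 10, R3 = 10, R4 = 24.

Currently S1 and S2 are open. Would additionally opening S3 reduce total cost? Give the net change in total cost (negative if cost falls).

Current service cost with {S1, S2}: 422.
Adding S3: each customer zone re-picks its cheapest; new service cost 422, saving 0.
Extra fixed cost: 121. Net change = 121 − 0 = 121.
(Totals: 610 → 731.)

No — net change +121 (cost rises by 121).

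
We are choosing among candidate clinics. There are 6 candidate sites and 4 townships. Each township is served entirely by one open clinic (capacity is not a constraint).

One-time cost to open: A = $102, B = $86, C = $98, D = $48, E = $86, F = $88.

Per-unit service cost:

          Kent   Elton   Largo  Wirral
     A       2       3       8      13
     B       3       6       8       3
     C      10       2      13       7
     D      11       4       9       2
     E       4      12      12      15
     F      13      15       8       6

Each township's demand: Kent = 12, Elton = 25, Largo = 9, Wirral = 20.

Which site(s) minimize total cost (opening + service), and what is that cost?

For any fixed open set, each township goes to its cheapest open site; total = fixed + service.
{A, D}: Kent→A 2·12=24, Elton→A 3·25=75, Largo→A 8·9=72, Wirral→D 2·20=40. Service 211; fixed 150; total 361.
{B, D}: service 248 + fixed 134 = 382
{D}: Kent→D 11·12=132, Elton→D 4·25=100, Largo→D 9·9=81, Wirral→D 2·20=40. Service 353; fixed 48; total 401.
{A, B, C, D, E, F}: Kent→A 2·12=24, Elton→C 2·25=50, Largo→A 8·9=72, Wirral→D 2·20=40. Service 186; fixed 508; total 694.
No other subset beats 361.

Open A and D; minimum total cost 361.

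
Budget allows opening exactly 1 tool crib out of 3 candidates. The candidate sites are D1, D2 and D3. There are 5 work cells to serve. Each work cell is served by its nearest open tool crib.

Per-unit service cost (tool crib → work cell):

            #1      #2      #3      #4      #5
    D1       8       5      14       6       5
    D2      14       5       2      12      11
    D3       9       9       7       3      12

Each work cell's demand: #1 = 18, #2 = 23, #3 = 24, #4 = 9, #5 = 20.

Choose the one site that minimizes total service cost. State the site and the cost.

With exactly 1 open, each work cell uses its cheapest among the chosen.
{D2}: #1→D2 14·18=252, #2→D2 5·23=115, #3→D2 2·24=48, #4→D2 12·9=108, #5→D2 11·20=220. Service cost 743.
{D1}: service cost 749
{D3}: service cost 804
Among all 3 size-1 choices, {D2} is lowest.

Choose D2 only; total service cost 743.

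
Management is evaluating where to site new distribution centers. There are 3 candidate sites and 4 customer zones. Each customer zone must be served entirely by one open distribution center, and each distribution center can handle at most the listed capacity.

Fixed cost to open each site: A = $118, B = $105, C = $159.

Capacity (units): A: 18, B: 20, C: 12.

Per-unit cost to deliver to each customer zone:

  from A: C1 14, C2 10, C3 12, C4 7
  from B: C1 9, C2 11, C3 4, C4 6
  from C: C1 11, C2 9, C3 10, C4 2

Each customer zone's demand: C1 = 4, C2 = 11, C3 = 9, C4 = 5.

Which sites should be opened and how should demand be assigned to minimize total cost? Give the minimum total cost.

Open {A, B}: C1→B 9·4=36, C2→A 10·11=110, C3→B 4·9=36, C4→B 6·5=30.
Loads: A carries 11/18, B carries 18/20. Service 212; fixed 223; total 435.
Next best feasible plan costs 440.

Minimum total cost: 435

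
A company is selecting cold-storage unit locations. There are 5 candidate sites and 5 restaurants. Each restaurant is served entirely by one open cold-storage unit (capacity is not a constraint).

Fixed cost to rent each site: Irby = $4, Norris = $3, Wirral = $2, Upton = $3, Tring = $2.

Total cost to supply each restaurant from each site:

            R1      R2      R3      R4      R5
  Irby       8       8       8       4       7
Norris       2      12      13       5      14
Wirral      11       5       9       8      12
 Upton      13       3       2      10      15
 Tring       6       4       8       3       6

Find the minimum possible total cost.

Minimum total cost: 24

For any fixed open set, each restaurant goes to its cheapest open site; total = fixed + service.
{Norris, Upton, Tring}: R1→Norris 2, R2→Upton 3, R3→Upton 2, R4→Tring 3, R5→Tring 6. Service 16; fixed 8; total 24.
{Upton, Tring}: service 20 + fixed 5 = 25
{Norris, Wirral, Upton, Tring}: service 16 + fixed 10 = 26
{Irby, Norris, Wirral, Upton, Tring}: service 16 + fixed 14 = 30
No other subset beats 24.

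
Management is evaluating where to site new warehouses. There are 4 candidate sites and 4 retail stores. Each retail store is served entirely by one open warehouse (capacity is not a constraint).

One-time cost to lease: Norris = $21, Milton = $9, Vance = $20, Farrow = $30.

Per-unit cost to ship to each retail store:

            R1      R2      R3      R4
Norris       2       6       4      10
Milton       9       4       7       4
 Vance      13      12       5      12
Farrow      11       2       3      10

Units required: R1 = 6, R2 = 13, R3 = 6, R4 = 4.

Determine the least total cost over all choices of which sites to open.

For any fixed open set, each retail store goes to its cheapest open site; total = fixed + service.
{Norris, Milton, Farrow}: R1→Norris 2·6=12, R2→Farrow 2·13=26, R3→Farrow 3·6=18, R4→Milton 4·4=16. Service 72; fixed 60; total 132.
{Norris, Milton}: R1→Norris 2·6=12, R2→Milton 4·13=52, R3→Norris 4·6=24, R4→Milton 4·4=16. Service 104; fixed 30; total 134.
{Norris, Farrow}: R1→Norris 2·6=12, R2→Farrow 2·13=26, R3→Farrow 3·6=18, R4→Norris 10·4=40. Service 96; fixed 51; total 147.
{Norris, Milton, Vance, Farrow}: R1→Norris 2·6=12, R2→Farrow 2·13=26, R3→Farrow 3·6=18, R4→Milton 4·4=16. Service 72; fixed 80; total 152.
No other subset beats 132.

Minimum total cost: 132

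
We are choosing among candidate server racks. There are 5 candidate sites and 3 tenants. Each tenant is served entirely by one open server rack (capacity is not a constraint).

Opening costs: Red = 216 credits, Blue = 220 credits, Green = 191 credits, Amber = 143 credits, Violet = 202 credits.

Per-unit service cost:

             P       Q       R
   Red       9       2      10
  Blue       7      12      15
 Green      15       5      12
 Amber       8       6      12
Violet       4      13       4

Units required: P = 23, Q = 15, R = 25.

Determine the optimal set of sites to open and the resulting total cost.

Open Violet only; minimum total cost 589.

For any fixed open set, each tenant goes to its cheapest open site; total = fixed + service.
{Violet}: P→Violet 4·23=92, Q→Violet 13·15=195, R→Violet 4·25=100. Service 387; fixed 202; total 589.
{Amber, Violet}: service 282 + fixed 345 = 627
{Red, Violet}: P→Violet 4·23=92, Q→Red 2·15=30, R→Violet 4·25=100. Service 222; fixed 418; total 640.
{Red, Blue, Green, Amber, Violet}: service 222 + fixed 972 = 1194
No other subset beats 589.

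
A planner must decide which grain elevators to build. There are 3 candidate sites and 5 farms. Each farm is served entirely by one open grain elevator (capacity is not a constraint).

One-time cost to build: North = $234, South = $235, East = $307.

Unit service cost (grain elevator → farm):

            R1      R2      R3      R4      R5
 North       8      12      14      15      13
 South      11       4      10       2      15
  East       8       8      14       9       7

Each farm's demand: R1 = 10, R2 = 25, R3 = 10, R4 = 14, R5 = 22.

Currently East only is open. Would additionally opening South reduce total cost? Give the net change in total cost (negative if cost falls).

Current service cost with {East}: 700.
Adding South: each farm re-picks its cheapest; new service cost 462, saving 238.
Extra fixed cost: 235. Net change = 235 − 238 = -3.
(Totals: 1007 → 1004.)

Yes — net change −3 (cost falls by 3).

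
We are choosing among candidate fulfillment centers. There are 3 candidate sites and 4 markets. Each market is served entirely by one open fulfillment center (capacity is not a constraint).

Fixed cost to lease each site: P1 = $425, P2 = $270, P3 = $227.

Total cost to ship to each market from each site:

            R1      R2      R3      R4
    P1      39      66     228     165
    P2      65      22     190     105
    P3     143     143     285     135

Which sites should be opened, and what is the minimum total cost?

For any fixed open set, each market goes to its cheapest open site; total = fixed + service.
{P2}: R1→P2 65, R2→P2 22, R3→P2 190, R4→P2 105. Service 382; fixed 270; total 652.
{P2, P3}: service 382 + fixed 497 = 879
{P1}: service 498 + fixed 425 = 923
{P1, P2, P3}: R1→P1 39, R2→P2 22, R3→P2 190, R4→P2 105. Service 356; fixed 922; total 1278.
No other subset beats 652.

Open P2 only; minimum total cost 652.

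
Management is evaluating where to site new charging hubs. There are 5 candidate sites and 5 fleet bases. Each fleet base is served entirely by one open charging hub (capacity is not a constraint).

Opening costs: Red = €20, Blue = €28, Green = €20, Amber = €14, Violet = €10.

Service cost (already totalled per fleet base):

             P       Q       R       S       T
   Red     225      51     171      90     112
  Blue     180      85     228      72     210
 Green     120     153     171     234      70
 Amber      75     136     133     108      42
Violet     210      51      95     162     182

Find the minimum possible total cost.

For any fixed open set, each fleet base goes to its cheapest open site; total = fixed + service.
{Blue, Amber, Violet}: P→Amber 75, Q→Violet 51, R→Violet 95, S→Blue 72, T→Amber 42. Service 335; fixed 52; total 387.
{Amber, Violet}: P→Amber 75, Q→Violet 51, R→Violet 95, S→Amber 108, T→Amber 42. Service 371; fixed 24; total 395.
{Red, Amber, Violet}: service 353 + fixed 44 = 397
{Red, Blue, Green, Amber, Violet}: service 335 + fixed 92 = 427
No other subset beats 387.

Minimum total cost: 387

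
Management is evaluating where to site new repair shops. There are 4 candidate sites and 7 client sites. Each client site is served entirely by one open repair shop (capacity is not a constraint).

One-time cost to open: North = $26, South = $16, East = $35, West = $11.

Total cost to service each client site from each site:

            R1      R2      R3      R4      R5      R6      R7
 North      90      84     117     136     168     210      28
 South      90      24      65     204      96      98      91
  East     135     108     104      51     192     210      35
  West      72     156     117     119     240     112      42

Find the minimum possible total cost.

Minimum total cost: 503

For any fixed open set, each client site goes to its cheapest open site; total = fixed + service.
{South, East, West}: R1→West 72, R2→South 24, R3→South 65, R4→East 51, R5→South 96, R6→South 98, R7→East 35. Service 441; fixed 62; total 503.
{South, East}: service 459 + fixed 51 = 510
{North, South, East, West}: R1→West 72, R2→South 24, R3→South 65, R4→East 51, R5→South 96, R6→South 98, R7→North 28. Service 434; fixed 88; total 522.
{West}: R1→West 72, R2→West 156, R3→West 117, R4→West 119, R5→West 240, R6→West 112, R7→West 42. Service 858; fixed 11; total 869.
No other subset beats 503.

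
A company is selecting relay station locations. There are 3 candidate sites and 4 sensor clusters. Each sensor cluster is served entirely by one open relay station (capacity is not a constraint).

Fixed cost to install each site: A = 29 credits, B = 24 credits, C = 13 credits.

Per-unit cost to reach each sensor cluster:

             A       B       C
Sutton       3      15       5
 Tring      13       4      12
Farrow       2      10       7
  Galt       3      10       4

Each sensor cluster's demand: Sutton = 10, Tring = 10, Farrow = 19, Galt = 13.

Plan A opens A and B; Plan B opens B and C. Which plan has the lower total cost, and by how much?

Plan A is cheaper by 112.

Plan A: {A, B}: Sutton→A 3·10=30, Tring→B 4·10=40, Farrow→A 2·19=38, Galt→A 3·13=39. Service 147; fixed 53; total 200.
Plan B: {B, C}: Sutton→C 5·10=50, Tring→B 4·10=40, Farrow→C 7·19=133, Galt→C 4·13=52. Service 275; fixed 37; total 312.
Difference: |200 − 312| = 112.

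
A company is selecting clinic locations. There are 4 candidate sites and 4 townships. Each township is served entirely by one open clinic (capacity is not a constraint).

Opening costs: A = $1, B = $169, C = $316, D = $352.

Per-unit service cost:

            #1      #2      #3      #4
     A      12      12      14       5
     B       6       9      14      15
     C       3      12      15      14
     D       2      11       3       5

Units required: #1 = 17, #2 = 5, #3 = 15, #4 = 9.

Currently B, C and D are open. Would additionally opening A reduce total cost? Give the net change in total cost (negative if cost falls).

Current service cost with {B, C, D}: 169.
Adding A: each township re-picks its cheapest; new service cost 169, saving 0.
Extra fixed cost: 1. Net change = 1 − 0 = 1.
(Totals: 1006 → 1007.)

No — net change +1 (cost rises by 1).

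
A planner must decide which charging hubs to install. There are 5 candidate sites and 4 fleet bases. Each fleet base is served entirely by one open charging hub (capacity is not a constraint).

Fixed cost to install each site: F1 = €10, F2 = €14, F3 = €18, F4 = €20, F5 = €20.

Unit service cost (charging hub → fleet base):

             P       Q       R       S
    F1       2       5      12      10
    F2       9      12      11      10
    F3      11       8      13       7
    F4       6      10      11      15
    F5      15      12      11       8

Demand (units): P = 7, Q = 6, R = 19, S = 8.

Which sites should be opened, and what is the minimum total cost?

Open F1 and F5; minimum total cost 347.

For any fixed open set, each fleet base goes to its cheapest open site; total = fixed + service.
{F1, F5}: P→F1 2·7=14, Q→F1 5·6=30, R→F5 11·19=209, S→F5 8·8=64. Service 317; fixed 30; total 347.
{F1, F2, F3}: service 309 + fixed 42 = 351
{F1, F3}: P→F1 2·7=14, Q→F1 5·6=30, R→F1 12·19=228, S→F3 7·8=56. Service 328; fixed 28; total 356.
{F1, F2, F3, F4, F5}: P→F1 2·7=14, Q→F1 5·6=30, R→F2 11·19=209, S→F3 7·8=56. Service 309; fixed 82; total 391.
No other subset beats 347.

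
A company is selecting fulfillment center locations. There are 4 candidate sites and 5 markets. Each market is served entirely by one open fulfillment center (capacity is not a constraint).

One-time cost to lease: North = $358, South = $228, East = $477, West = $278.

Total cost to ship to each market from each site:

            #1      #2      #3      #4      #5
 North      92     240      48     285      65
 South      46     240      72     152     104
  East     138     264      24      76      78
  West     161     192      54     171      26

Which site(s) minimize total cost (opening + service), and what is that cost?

Open South only; minimum total cost 842.

For any fixed open set, each market goes to its cheapest open site; total = fixed + service.
{South}: #1→South 46, #2→South 240, #3→South 72, #4→South 152, #5→South 104. Service 614; fixed 228; total 842.
{West}: #1→West 161, #2→West 192, #3→West 54, #4→West 171, #5→West 26. Service 604; fixed 278; total 882.
{South, West}: service 470 + fixed 506 = 976
{North, South, East, West}: #1→South 46, #2→West 192, #3→East 24, #4→East 76, #5→West 26. Service 364; fixed 1341; total 1705.
(All 15 nonempty subsets were checked; South only is lowest.)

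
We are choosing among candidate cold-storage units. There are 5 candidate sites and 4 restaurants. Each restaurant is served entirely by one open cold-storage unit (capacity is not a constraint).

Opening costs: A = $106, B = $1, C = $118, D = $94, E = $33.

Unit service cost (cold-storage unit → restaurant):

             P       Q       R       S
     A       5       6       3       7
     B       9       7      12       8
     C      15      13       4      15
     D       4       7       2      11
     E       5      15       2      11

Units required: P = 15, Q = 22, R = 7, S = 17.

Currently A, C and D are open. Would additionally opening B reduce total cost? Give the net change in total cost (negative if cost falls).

Current service cost with {A, C, D}: 325.
Adding B: each restaurant re-picks its cheapest; new service cost 325, saving 0.
Extra fixed cost: 1. Net change = 1 − 0 = 1.
(Totals: 643 → 644.)

No — net change +1 (cost rises by 1).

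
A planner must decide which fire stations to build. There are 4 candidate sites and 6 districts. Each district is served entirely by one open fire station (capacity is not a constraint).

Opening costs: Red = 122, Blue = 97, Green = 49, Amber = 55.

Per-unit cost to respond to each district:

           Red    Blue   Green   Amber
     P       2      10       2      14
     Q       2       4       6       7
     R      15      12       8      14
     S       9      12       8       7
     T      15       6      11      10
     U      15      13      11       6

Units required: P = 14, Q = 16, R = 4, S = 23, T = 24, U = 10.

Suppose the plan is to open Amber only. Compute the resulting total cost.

Total cost: 880

Each district is assigned to its cheapest site among the open ones.
{Amber}: P→Amber 14·14=196, Q→Amber 7·16=112, R→Amber 14·4=56, S→Amber 7·23=161, T→Amber 10·24=240, U→Amber 6·10=60. Service 825; fixed 55; total 880.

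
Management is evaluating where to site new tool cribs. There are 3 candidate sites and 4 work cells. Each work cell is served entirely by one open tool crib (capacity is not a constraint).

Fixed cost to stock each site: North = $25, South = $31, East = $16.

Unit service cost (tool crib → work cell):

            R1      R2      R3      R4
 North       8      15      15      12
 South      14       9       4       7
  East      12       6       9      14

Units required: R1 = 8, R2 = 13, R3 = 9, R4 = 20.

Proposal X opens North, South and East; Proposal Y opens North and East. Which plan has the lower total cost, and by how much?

Proposal X is cheaper by 114.

Proposal X: {North, South, East}: R1→North 8·8=64, R2→East 6·13=78, R3→South 4·9=36, R4→South 7·20=140. Service 318; fixed 72; total 390.
Proposal Y: {North, East}: R1→North 8·8=64, R2→East 6·13=78, R3→East 9·9=81, R4→North 12·20=240. Service 463; fixed 41; total 504.
Difference: |390 − 504| = 114.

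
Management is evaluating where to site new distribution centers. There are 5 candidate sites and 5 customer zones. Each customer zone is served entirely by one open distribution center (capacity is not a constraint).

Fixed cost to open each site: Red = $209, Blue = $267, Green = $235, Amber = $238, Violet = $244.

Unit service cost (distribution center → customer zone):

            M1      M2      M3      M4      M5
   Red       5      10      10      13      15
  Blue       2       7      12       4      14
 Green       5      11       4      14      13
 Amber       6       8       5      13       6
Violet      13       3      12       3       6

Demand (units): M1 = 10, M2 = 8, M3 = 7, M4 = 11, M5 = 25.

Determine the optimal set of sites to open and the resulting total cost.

For any fixed open set, each customer zone goes to its cheapest open site; total = fixed + service.
{Violet}: M1→Violet 13·10=130, M2→Violet 3·8=24, M3→Violet 12·7=84, M4→Violet 3·11=33, M5→Violet 6·25=150. Service 421; fixed 244; total 665.
{Amber}: service 452 + fixed 238 = 690
{Green, Violet}: M1→Green 5·10=50, M2→Violet 3·8=24, M3→Green 4·7=28, M4→Violet 3·11=33, M5→Violet 6·25=150. Service 285; fixed 479; total 764.
{Red, Blue, Green, Amber, Violet}: service 255 + fixed 1193 = 1448
No other subset beats 665.

Open Violet only; minimum total cost 665.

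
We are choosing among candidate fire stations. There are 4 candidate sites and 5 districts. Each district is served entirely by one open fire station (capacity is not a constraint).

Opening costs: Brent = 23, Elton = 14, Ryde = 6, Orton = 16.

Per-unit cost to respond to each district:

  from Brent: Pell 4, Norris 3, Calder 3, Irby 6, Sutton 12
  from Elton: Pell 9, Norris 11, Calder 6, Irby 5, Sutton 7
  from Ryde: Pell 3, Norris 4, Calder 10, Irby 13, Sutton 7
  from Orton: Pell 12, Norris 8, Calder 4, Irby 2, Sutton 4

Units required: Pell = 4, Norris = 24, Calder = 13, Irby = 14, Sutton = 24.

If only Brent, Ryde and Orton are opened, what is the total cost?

Each district is assigned to its cheapest site among the open ones.
{Brent, Ryde, Orton}: Pell→Ryde 3·4=12, Norris→Brent 3·24=72, Calder→Brent 3·13=39, Irby→Orton 2·14=28, Sutton→Orton 4·24=96. Service 247; fixed 45; total 292.

Total cost: 292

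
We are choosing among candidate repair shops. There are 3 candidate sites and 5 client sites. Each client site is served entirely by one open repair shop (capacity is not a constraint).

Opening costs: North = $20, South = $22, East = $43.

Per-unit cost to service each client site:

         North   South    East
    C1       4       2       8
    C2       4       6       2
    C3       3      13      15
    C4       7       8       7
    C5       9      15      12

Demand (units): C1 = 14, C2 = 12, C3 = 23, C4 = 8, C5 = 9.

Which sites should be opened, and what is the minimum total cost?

Open North and South; minimum total cost 324.

For any fixed open set, each client site goes to its cheapest open site; total = fixed + service.
{North, South}: C1→South 2·14=28, C2→North 4·12=48, C3→North 3·23=69, C4→North 7·8=56, C5→North 9·9=81. Service 282; fixed 42; total 324.
{North}: service 310 + fixed 20 = 330
{North, South, East}: C1→South 2·14=28, C2→East 2·12=24, C3→North 3·23=69, C4→North 7·8=56, C5→North 9·9=81. Service 258; fixed 85; total 343.
No other subset beats 324.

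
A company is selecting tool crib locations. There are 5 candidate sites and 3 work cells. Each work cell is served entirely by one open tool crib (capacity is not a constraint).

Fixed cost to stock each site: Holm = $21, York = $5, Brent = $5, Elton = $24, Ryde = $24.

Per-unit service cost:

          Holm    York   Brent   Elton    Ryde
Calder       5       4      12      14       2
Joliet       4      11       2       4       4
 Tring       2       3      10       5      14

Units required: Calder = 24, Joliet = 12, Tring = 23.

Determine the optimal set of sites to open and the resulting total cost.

Open Holm, Brent and Ryde; minimum total cost 168.

For any fixed open set, each work cell goes to its cheapest open site; total = fixed + service.
{Holm, Brent, Ryde}: Calder→Ryde 2·24=48, Joliet→Brent 2·12=24, Tring→Holm 2·23=46. Service 118; fixed 50; total 168.
{Holm, York, Brent, Ryde}: Calder→Ryde 2·24=48, Joliet→Brent 2·12=24, Tring→Holm 2·23=46. Service 118; fixed 55; total 173.
{York, Brent, Ryde}: service 141 + fixed 34 = 175
{Holm, York, Brent, Elton, Ryde}: service 118 + fixed 79 = 197
No other subset beats 168.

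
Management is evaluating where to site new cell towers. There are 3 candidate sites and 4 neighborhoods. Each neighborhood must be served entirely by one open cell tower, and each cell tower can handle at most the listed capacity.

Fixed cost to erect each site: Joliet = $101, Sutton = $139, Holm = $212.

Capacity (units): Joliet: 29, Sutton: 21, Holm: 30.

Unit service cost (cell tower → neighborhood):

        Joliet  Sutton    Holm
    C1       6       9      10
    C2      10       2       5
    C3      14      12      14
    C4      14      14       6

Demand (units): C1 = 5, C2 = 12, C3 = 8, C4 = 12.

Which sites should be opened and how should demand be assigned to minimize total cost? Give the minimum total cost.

Minimum total cost: 558

Open {Joliet, Sutton}: C1→Joliet 6·5=30, C2→Sutton 2·12=24, C3→Sutton 12·8=96, C4→Joliet 14·12=168.
Loads: Joliet carries 17/29, Sutton carries 20/21. Service 318; fixed 240; total 558.
Next best feasible plan costs 574.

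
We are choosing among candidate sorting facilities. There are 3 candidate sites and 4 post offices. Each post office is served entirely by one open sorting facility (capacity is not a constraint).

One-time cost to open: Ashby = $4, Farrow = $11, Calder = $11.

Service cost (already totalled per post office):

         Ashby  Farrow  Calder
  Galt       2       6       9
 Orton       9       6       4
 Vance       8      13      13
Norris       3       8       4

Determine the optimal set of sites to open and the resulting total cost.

Open Ashby only; minimum total cost 26.

For any fixed open set, each post office goes to its cheapest open site; total = fixed + service.
{Ashby}: Galt→Ashby 2, Orton→Ashby 9, Vance→Ashby 8, Norris→Ashby 3. Service 22; fixed 4; total 26.
{Ashby, Calder}: service 17 + fixed 15 = 32
{Ashby, Farrow}: service 19 + fixed 15 = 34
{Ashby, Farrow, Calder}: service 17 + fixed 26 = 43
No other subset beats 26.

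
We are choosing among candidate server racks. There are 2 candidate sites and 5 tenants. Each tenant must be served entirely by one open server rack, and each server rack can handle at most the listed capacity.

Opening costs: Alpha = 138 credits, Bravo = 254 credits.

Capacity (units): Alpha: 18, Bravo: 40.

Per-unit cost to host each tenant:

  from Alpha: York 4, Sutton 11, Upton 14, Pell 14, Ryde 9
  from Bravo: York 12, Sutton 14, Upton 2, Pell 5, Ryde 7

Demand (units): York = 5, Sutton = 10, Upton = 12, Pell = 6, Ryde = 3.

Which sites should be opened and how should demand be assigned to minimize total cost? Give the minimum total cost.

Open {Bravo}: York→Bravo 12·5=60, Sutton→Bravo 14·10=140, Upton→Bravo 2·12=24, Pell→Bravo 5·6=30, Ryde→Bravo 7·3=21.
Loads: Bravo carries 36/40. Service 275; fixed 254; total 529.
Next best feasible plan costs 597.

Minimum total cost: 529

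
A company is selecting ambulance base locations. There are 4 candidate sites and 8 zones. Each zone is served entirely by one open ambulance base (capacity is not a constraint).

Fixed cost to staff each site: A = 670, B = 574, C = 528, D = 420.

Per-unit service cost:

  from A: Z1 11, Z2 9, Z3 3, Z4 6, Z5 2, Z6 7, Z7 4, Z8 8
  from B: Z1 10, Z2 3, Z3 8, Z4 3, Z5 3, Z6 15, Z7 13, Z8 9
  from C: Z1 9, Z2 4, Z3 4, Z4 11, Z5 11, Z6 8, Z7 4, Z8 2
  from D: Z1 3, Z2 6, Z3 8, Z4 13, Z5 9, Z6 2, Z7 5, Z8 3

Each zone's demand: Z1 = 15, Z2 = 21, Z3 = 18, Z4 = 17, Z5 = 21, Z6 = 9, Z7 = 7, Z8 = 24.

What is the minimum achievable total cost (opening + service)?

For any fixed open set, each zone goes to its cheapest open site; total = fixed + service.
{D}: Z1→D 3·15=45, Z2→D 6·21=126, Z3→D 8·18=144, Z4→D 13·17=221, Z5→D 9·21=189, Z6→D 2·9=18, Z7→D 5·7=35, Z8→D 3·24=72. Service 850; fixed 420; total 1270.
{C}: service 857 + fixed 528 = 1385
{B, D}: service 491 + fixed 994 = 1485
{A, B, C, D}: service 349 + fixed 2192 = 2541
No other subset beats 1270.

Minimum total cost: 1270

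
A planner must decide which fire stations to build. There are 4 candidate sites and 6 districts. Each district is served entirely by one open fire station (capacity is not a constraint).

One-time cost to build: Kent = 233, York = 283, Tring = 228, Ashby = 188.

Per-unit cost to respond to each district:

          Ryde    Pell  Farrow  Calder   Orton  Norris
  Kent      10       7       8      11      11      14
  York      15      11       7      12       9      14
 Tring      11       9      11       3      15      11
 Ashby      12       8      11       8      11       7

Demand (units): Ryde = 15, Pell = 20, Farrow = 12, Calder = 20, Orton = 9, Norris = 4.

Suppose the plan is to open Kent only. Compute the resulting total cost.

Total cost: 994

Each district is assigned to its cheapest site among the open ones.
{Kent}: Ryde→Kent 10·15=150, Pell→Kent 7·20=140, Farrow→Kent 8·12=96, Calder→Kent 11·20=220, Orton→Kent 11·9=99, Norris→Kent 14·4=56. Service 761; fixed 233; total 994.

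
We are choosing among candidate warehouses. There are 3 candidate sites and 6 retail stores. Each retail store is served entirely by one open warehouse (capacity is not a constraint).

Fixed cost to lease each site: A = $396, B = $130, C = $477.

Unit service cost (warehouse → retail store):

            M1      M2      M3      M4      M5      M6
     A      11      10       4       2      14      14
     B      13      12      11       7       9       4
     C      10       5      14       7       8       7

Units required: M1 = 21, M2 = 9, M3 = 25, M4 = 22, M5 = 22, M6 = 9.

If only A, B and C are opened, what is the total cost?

Total cost: 1614

Each retail store is assigned to its cheapest site among the open ones.
{A, B, C}: M1→C 10·21=210, M2→C 5·9=45, M3→A 4·25=100, M4→A 2·22=44, M5→C 8·22=176, M6→B 4·9=36. Service 611; fixed 1003; total 1614.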